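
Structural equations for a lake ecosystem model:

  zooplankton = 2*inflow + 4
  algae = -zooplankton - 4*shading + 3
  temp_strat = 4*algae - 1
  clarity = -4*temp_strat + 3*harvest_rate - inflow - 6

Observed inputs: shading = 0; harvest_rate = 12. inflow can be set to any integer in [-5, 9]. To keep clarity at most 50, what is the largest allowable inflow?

inflow = 0

Substituting into the algae equation gives algae = -2*inflow - 1.
Substituting into the temp_strat equation gives temp_strat = -8*inflow - 5.
Substituting into the clarity equation gives clarity = 31*inflow + 50.
Require 31*inflow + 50 ≤ 50, so inflow ≤ 0.
The largest integer in [-5, 9] satisfying this is 0.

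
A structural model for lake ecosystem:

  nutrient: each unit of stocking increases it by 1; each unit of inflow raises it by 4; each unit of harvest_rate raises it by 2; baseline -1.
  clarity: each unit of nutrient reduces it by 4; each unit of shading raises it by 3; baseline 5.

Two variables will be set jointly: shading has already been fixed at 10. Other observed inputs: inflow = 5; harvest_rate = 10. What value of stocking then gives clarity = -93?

stocking = -7

With shading held at 10:
Substituting into the nutrient equation gives nutrient = stocking + 39.
Substituting into the clarity equation gives clarity = -4*stocking - 121.
Solve -4*stocking - 121 = -93: stocking = (-93 + 121) / -4 = -7.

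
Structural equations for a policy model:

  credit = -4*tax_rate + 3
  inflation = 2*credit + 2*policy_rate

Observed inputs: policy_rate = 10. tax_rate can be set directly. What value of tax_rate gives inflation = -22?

tax_rate = 6

Substituting into the inflation equation gives inflation = -8*tax_rate + 26.
Solve -8*tax_rate + 26 = -22: tax_rate = (-22 - 26) / -8 = 6.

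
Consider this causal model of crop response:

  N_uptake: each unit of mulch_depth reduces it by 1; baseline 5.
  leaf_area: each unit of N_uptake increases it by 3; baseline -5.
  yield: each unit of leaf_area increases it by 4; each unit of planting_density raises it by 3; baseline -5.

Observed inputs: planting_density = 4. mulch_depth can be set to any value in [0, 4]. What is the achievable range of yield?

-1 to 47

Substituting into the leaf_area equation gives leaf_area = -3*mulch_depth + 10.
This gives yield = -12*mulch_depth + 47.
Linear in mulch_depth, so extremes are at the endpoints: mulch_depth = 0 gives yield = 47; mulch_depth = 4 gives yield = -1.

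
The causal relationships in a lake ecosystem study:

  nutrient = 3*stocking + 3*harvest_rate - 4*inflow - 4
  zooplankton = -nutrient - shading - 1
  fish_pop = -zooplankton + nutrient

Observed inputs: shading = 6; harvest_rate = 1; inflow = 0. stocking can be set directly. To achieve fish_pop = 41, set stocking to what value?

stocking = 6

Substituting into the nutrient equation gives nutrient = 3*stocking - 1.
This gives zooplankton = -3*stocking - 6.
fish_pop becomes 6*stocking + 5.
Solve 6*stocking + 5 = 41: stocking = (41 - 5) / 6 = 6.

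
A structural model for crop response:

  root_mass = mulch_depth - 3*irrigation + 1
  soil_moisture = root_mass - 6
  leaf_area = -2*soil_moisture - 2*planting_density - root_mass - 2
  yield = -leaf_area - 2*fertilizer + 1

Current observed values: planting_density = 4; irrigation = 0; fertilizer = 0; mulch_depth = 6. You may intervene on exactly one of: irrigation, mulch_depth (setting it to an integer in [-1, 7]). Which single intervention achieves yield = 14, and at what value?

set mulch_depth = 4

Intervening on irrigation: yield = -9*irrigation + 20. Reaching 14 requires irrigation = 2/3, not an integer.
Intervening on mulch_depth: with other inputs at their observed values, yield = 3*mulch_depth + 2. Solving for 14 gives mulch_depth = 4, within [-1, 7].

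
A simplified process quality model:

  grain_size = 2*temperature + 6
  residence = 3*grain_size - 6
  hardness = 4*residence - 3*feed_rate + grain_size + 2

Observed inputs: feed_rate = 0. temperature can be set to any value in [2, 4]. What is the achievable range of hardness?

108 to 160

Substituting into the residence equation gives residence = 6*temperature + 12.
Substituting into the hardness equation gives hardness = 26*temperature + 56.
Linear in temperature, so extremes are at the endpoints: temperature = 2 gives hardness = 108; temperature = 4 gives hardness = 160.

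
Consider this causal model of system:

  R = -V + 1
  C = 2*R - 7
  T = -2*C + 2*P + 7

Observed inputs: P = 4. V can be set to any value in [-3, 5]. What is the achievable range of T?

Substituting into the C equation gives C = -2*V - 5.
Substituting into the T equation gives T = 4*V + 25.
Linear in V, so extremes are at the endpoints: V = -3 gives T = 13; V = 5 gives T = 45.

13 to 45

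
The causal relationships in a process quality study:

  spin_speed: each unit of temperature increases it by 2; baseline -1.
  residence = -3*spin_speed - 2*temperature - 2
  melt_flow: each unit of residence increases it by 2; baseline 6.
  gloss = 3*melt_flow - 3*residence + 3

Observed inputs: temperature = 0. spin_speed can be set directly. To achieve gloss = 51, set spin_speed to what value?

spin_speed = -4

Intervening on spin_speed fixes its value directly, overriding its dependence on temperature.
Substituting into the residence equation gives residence = -3*spin_speed - 2.
So melt_flow = -6*spin_speed + 2.
This gives gloss = -9*spin_speed + 15.
Solve -9*spin_speed + 15 = 51: spin_speed = (51 - 15) / -9 = -4.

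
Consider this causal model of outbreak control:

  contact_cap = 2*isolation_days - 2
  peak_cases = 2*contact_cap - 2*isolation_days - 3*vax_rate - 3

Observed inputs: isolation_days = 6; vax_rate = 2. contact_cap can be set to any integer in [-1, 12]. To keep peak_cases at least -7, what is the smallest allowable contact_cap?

Intervening on contact_cap fixes its value directly, overriding its dependence on isolation_days.
Substituting into the peak_cases equation gives peak_cases = 2*contact_cap - 21.
Require 2*contact_cap - 21 ≥ -7, so contact_cap ≥ 7.
The smallest integer in [-1, 12] satisfying this is 7.

contact_cap = 7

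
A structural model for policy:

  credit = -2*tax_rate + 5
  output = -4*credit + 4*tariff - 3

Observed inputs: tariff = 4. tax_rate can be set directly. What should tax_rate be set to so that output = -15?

Substituting into the output equation gives output = 8*tax_rate - 7.
Solve 8*tax_rate - 7 = -15: tax_rate = (-15 + 7) / 8 = -1.

tax_rate = -1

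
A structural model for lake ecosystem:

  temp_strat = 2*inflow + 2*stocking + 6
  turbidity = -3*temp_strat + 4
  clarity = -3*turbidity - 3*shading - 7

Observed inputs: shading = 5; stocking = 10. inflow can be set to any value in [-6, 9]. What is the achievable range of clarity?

Substituting into the temp_strat equation gives temp_strat = 2*inflow + 26.
Substituting into the turbidity equation gives turbidity = -6*inflow - 74.
Substituting into the clarity equation gives clarity = 18*inflow + 200.
Linear in inflow, so extremes are at the endpoints: inflow = -6 gives clarity = 92; inflow = 9 gives clarity = 362.

92 to 362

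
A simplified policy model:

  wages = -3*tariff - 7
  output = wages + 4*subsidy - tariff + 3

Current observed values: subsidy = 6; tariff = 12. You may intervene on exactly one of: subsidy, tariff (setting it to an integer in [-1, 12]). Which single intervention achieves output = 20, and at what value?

set tariff = 0

Intervening on subsidy: output = 4*subsidy - 52. Reaching 20 requires subsidy = 18, outside [-1, 12].
Intervening on tariff: with other inputs at their observed values, output = -4*tariff + 20. Solving for 20 gives tariff = 0, within [-1, 12].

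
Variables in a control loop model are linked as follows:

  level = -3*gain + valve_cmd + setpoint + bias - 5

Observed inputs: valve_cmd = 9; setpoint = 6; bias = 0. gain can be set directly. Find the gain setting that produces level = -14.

Substituting into the level equation gives level = -3*gain + 10.
Solve -3*gain + 10 = -14: gain = (-14 - 10) / -3 = 8.

gain = 8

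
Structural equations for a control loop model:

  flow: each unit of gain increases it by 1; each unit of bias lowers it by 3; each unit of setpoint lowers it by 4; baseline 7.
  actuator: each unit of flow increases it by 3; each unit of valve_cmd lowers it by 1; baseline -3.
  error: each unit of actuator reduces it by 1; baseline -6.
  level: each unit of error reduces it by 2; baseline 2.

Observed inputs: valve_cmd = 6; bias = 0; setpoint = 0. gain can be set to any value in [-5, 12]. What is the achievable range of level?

8 to 110

Substituting into the flow equation gives flow = gain + 7.
Substituting into the actuator equation gives actuator = 3*gain + 12.
Substituting into the error equation gives error = -3*gain - 18.
level becomes 6*gain + 38.
Linear in gain, so extremes are at the endpoints: gain = -5 gives level = 8; gain = 12 gives level = 110.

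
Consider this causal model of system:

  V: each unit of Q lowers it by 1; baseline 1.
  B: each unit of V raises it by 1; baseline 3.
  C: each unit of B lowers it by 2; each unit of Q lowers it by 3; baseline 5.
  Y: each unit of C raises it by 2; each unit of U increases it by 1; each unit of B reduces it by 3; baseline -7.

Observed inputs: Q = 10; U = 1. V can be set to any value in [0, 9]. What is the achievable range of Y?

-140 to -77

Intervening on V fixes its value directly, overriding its dependence on Q.
Substituting into the C equation gives C = -2*V - 31.
So Y = -7*V - 77.
Linear in V, so extremes are at the endpoints: V = 0 gives Y = -77; V = 9 gives Y = -140.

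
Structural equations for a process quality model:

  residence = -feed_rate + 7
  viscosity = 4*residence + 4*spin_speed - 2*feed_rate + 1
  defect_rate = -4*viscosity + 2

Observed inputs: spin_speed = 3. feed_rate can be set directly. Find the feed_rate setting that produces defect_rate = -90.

Substituting into the viscosity equation gives viscosity = -6*feed_rate + 41.
Substituting into the defect_rate equation gives defect_rate = 24*feed_rate - 162.
Solve 24*feed_rate - 162 = -90: feed_rate = (-90 + 162) / 24 = 3.

feed_rate = 3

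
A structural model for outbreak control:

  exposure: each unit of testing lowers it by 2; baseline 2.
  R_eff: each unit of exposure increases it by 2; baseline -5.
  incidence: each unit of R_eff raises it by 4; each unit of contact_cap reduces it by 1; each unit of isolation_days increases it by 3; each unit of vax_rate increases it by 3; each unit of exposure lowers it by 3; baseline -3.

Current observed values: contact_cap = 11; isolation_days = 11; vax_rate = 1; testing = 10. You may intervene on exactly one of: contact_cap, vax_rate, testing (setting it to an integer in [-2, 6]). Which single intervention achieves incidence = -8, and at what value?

Intervening on contact_cap: incidence = -contact_cap - 77. Reaching -8 requires contact_cap = -69, outside [-2, 6].
Intervening on vax_rate: incidence = 3*vax_rate - 91. Reaching -8 requires vax_rate = 83/3, not an integer.
Intervening on testing: with other inputs at their observed values, incidence = -10*testing + 12. Solving for -8 gives testing = 2, within [-2, 6].

set testing = 2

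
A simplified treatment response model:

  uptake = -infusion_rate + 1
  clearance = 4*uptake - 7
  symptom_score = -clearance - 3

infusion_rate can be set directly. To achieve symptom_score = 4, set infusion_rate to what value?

infusion_rate = 1

Substituting into the clearance equation gives clearance = -4*infusion_rate - 3.
Substituting into the symptom_score equation gives symptom_score = 4*infusion_rate.
Solve 4*infusion_rate = 4: infusion_rate = 4 / 4 = 1.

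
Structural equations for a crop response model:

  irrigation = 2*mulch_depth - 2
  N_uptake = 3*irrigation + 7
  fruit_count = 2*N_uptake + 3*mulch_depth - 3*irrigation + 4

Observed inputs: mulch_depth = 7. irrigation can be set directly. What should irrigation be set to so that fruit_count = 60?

irrigation = 7

Intervening on irrigation fixes its value directly, overriding its dependence on mulch_depth.
Substituting into the fruit_count equation gives fruit_count = 3*irrigation + 39.
Solve 3*irrigation + 39 = 60: irrigation = (60 - 39) / 3 = 7.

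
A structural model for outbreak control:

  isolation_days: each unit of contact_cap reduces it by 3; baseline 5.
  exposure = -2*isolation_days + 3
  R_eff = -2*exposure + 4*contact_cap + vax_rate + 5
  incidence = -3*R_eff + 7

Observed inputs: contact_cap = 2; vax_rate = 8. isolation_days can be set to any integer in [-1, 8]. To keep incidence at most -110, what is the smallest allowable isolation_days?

Intervening on isolation_days fixes its value directly, overriding its dependence on contact_cap.
Substituting into the R_eff equation gives R_eff = 4*isolation_days + 15.
This gives incidence = -12*isolation_days - 38.
Require -12*isolation_days - 38 ≤ -110, so isolation_days ≥ 6.
The smallest integer in [-1, 8] satisfying this is 6.

isolation_days = 6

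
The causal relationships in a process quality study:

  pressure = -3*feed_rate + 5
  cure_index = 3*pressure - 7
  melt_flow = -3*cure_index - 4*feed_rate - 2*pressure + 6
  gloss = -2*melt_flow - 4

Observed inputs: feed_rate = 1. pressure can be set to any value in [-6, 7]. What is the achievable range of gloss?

-182 to 104

Intervening on pressure fixes its value directly, overriding its dependence on feed_rate.
Substituting into the melt_flow equation gives melt_flow = -11*pressure + 23.
This gives gloss = 22*pressure - 50.
Linear in pressure, so extremes are at the endpoints: pressure = -6 gives gloss = -182; pressure = 7 gives gloss = 104.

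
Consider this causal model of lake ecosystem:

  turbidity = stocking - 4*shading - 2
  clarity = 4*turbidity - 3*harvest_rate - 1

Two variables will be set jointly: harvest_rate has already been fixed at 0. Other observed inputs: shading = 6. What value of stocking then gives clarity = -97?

With harvest_rate held at 0:
Substituting into the turbidity equation gives turbidity = stocking - 26.
Substituting into the clarity equation gives clarity = 4*stocking - 105.
Solve 4*stocking - 105 = -97: stocking = (-97 + 105) / 4 = 2.

stocking = 2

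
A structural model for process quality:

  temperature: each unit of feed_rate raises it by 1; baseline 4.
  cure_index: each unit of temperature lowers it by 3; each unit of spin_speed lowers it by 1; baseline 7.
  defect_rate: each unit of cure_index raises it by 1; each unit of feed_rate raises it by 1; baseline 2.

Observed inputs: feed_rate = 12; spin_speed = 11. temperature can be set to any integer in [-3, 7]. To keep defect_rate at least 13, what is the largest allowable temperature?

temperature = -1

Intervening on temperature fixes its value directly, overriding its dependence on feed_rate.
Substituting into the cure_index equation gives cure_index = -3*temperature - 4.
Substituting into the defect_rate equation gives defect_rate = -3*temperature + 10.
Require -3*temperature + 10 ≥ 13, so temperature ≤ -1.
The largest integer in [-3, 7] satisfying this is -1.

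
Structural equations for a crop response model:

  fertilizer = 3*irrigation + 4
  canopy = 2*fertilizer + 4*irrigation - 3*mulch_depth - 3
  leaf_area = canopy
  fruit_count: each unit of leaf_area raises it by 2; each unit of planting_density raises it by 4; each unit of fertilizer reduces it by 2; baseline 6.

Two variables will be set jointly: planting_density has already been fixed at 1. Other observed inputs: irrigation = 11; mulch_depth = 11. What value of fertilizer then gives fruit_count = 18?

fertilizer = -4

With planting_density held at 1:
Intervening on fertilizer fixes its value directly, overriding its dependence on irrigation.
Substituting into the canopy equation gives canopy = 2*fertilizer + 8.
Substituting into the leaf_area equation gives leaf_area = 2*fertilizer + 8.
Substituting into the fruit_count equation gives fruit_count = 2*fertilizer + 26.
Solve 2*fertilizer + 26 = 18: fertilizer = (18 - 26) / 2 = -4.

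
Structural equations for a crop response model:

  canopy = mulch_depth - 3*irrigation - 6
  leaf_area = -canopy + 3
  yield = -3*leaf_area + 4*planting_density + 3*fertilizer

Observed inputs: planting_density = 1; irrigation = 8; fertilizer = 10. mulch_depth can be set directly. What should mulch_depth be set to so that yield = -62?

mulch_depth = 1

Substituting into the canopy equation gives canopy = mulch_depth - 30.
Substituting into the leaf_area equation gives leaf_area = -mulch_depth + 33.
Substituting into the yield equation gives yield = 3*mulch_depth - 65.
Solve 3*mulch_depth - 65 = -62: mulch_depth = (-62 + 65) / 3 = 1.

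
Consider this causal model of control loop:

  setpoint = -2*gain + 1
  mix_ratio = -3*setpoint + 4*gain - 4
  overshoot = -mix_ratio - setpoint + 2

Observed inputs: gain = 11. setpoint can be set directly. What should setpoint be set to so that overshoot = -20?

Intervening on setpoint fixes its value directly, overriding its dependence on gain.
Substituting into the mix_ratio equation gives mix_ratio = -3*setpoint + 40.
Substituting into the overshoot equation gives overshoot = 2*setpoint - 38.
Solve 2*setpoint - 38 = -20: setpoint = (-20 + 38) / 2 = 9.

setpoint = 9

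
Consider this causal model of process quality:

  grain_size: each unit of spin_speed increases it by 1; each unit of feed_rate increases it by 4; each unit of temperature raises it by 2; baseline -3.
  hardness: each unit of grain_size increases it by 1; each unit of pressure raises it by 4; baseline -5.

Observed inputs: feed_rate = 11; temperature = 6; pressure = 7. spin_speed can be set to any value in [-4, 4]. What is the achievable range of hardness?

72 to 80

Substituting into the grain_size equation gives grain_size = spin_speed + 53.
This gives hardness = spin_speed + 76.
Linear in spin_speed, so extremes are at the endpoints: spin_speed = -4 gives hardness = 72; spin_speed = 4 gives hardness = 80.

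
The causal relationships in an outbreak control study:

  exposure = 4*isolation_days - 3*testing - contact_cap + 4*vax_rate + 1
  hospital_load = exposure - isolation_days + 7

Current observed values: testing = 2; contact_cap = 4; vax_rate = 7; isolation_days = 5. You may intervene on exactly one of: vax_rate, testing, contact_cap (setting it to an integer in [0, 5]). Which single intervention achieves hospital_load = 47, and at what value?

Intervening on vax_rate: hospital_load = 4*vax_rate + 13. Reaching 47 requires vax_rate = 17/2, not an integer.
Intervening on testing: with other inputs at their observed values, hospital_load = -3*testing + 47. Solving for 47 gives testing = 0, within [0, 5].
Intervening on contact_cap: hospital_load = -contact_cap + 45. Reaching 47 requires contact_cap = -2, outside [0, 5].

set testing = 0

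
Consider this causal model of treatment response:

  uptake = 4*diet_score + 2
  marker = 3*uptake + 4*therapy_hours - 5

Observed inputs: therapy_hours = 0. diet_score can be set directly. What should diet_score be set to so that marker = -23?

Substituting into the marker equation gives marker = 12*diet_score + 1.
Solve 12*diet_score + 1 = -23: diet_score = (-23 - 1) / 12 = -2.

diet_score = -2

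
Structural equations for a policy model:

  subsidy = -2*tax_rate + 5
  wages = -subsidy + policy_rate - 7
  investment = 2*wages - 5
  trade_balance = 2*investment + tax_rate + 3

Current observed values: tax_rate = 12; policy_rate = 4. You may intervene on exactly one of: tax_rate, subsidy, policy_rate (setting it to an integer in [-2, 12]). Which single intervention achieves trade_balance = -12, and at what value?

Intervening on tax_rate: with other inputs at their observed values, trade_balance = 9*tax_rate - 39. Solving for -12 gives tax_rate = 3, within [-2, 12].
Intervening on subsidy: trade_balance = -4*subsidy - 7. Reaching -12 requires subsidy = 5/4, not an integer.
Intervening on policy_rate: trade_balance = 4*policy_rate + 53. Reaching -12 requires policy_rate = -65/4, not an integer.

set tax_rate = 3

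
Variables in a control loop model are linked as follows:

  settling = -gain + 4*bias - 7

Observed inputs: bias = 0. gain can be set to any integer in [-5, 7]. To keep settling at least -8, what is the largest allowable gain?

gain = 1

Substituting into the settling equation gives settling = -gain - 7.
Require -gain - 7 ≥ -8, so gain ≤ 1.
The largest integer in [-5, 7] satisfying this is 1.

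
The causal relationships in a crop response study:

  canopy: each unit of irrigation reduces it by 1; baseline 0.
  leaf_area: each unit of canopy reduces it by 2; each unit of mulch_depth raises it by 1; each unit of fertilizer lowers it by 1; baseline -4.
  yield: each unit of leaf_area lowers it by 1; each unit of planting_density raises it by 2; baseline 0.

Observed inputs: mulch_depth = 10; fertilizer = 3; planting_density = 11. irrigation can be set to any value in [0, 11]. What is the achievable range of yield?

-3 to 19

Substituting into the leaf_area equation gives leaf_area = 2*irrigation + 3.
This gives yield = -2*irrigation + 19.
Linear in irrigation, so extremes are at the endpoints: irrigation = 0 gives yield = 19; irrigation = 11 gives yield = -3.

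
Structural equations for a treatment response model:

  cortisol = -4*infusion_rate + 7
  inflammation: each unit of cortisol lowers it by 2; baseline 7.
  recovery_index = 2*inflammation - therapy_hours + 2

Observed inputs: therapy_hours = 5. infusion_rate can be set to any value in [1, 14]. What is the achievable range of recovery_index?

-1 to 207

Substituting into the inflammation equation gives inflammation = 8*infusion_rate - 7.
This gives recovery_index = 16*infusion_rate - 17.
Linear in infusion_rate, so extremes are at the endpoints: infusion_rate = 1 gives recovery_index = -1; infusion_rate = 14 gives recovery_index = 207.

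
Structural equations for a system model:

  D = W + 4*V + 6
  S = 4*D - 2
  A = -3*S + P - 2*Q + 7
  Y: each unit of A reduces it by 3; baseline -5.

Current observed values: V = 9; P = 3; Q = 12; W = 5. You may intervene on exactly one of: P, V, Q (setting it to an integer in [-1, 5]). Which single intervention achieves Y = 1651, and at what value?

Intervening on P: Y = -3*P + 1720. Reaching 1651 requires P = 23, outside [-1, 5].
Intervening on V: Y = 144*V + 415. Reaching 1651 requires V = 103/12, not an integer.
Intervening on Q: with other inputs at their observed values, Y = 6*Q + 1639. Solving for 1651 gives Q = 2, within [-1, 5].

set Q = 2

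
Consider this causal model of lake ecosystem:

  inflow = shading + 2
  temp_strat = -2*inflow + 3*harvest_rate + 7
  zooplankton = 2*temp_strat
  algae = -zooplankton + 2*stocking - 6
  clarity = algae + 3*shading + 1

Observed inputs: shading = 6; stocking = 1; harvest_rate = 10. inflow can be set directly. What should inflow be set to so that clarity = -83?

inflow = -6

Intervening on inflow fixes its value directly, overriding its dependence on shading.
Substituting into the temp_strat equation gives temp_strat = -2*inflow + 37.
zooplankton becomes -4*inflow + 74.
So algae = 4*inflow - 78.
Substituting into the clarity equation gives clarity = 4*inflow - 59.
Solve 4*inflow - 59 = -83: inflow = (-83 + 59) / 4 = -6.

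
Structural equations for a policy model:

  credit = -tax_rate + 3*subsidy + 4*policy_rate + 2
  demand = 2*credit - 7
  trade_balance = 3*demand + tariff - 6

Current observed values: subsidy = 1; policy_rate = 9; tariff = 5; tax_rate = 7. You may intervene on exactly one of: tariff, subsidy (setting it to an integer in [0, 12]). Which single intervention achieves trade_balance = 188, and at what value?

set tariff = 11

Intervening on tariff: with other inputs at their observed values, trade_balance = tariff + 177. Solving for 188 gives tariff = 11, within [0, 12].
Intervening on subsidy: trade_balance = 18*subsidy + 164. Reaching 188 requires subsidy = 4/3, not an integer.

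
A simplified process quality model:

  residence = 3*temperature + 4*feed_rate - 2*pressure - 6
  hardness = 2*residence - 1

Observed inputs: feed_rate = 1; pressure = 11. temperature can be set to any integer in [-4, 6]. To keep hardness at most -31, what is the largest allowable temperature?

temperature = 3

Substituting into the residence equation gives residence = 3*temperature - 24.
Substituting into the hardness equation gives hardness = 6*temperature - 49.
Require 6*temperature - 49 ≤ -31, so temperature ≤ 3.
The largest integer in [-4, 6] satisfying this is 3.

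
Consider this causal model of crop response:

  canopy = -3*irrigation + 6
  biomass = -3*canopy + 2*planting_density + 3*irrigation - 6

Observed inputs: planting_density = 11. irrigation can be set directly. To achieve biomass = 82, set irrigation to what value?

irrigation = 7

Substituting into the biomass equation gives biomass = 12*irrigation - 2.
Solve 12*irrigation - 2 = 82: irrigation = (82 + 2) / 12 = 7.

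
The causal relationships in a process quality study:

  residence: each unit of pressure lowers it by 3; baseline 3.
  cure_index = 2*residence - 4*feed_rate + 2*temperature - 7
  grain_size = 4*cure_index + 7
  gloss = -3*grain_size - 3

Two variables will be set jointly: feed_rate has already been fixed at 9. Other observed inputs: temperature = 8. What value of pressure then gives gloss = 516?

pressure = 4

With feed_rate held at 9:
Substituting into the cure_index equation gives cure_index = -6*pressure - 21.
grain_size becomes -24*pressure - 77.
This gives gloss = 72*pressure + 228.
Solve 72*pressure + 228 = 516: pressure = (516 - 228) / 72 = 4.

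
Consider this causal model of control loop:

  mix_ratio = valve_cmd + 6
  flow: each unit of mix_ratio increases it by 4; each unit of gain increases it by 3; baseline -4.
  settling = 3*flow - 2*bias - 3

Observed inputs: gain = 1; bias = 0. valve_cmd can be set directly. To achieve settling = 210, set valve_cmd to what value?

Substituting into the flow equation gives flow = 4*valve_cmd + 23.
This gives settling = 12*valve_cmd + 66.
Solve 12*valve_cmd + 66 = 210: valve_cmd = (210 - 66) / 12 = 12.

valve_cmd = 12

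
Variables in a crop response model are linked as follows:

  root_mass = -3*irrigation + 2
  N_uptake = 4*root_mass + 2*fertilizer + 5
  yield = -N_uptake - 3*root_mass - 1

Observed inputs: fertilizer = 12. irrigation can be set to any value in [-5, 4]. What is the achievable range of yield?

Substituting into the N_uptake equation gives N_uptake = -12*irrigation + 37.
This gives yield = 21*irrigation - 44.
Linear in irrigation, so extremes are at the endpoints: irrigation = -5 gives yield = -149; irrigation = 4 gives yield = 40.

-149 to 40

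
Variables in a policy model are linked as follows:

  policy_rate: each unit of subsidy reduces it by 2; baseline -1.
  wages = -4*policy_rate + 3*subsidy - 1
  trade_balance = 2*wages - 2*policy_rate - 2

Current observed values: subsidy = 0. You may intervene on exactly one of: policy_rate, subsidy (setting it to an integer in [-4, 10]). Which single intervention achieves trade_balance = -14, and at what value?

Intervening on policy_rate: with other inputs at their observed values, trade_balance = -10*policy_rate - 4. Solving for -14 gives policy_rate = 1, within [-4, 10].
Intervening on subsidy: trade_balance = 26*subsidy + 6. Reaching -14 requires subsidy = -10/13, not an integer.

set policy_rate = 1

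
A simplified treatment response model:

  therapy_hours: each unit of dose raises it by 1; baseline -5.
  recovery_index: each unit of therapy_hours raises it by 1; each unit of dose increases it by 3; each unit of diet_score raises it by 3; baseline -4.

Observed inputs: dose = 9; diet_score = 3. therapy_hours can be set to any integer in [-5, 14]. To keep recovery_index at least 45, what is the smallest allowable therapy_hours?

Intervening on therapy_hours fixes its value directly, overriding its dependence on dose.
Substituting into the recovery_index equation gives recovery_index = therapy_hours + 32.
Require therapy_hours + 32 ≥ 45, so therapy_hours ≥ 13.
The smallest integer in [-5, 14] satisfying this is 13.

therapy_hours = 13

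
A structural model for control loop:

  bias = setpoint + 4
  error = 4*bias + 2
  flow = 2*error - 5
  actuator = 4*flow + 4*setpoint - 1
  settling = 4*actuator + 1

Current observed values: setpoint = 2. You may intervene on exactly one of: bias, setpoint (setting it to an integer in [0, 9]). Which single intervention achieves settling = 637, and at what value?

set setpoint = 1

Intervening on bias: settling = 128*bias + 13. Reaching 637 requires bias = 39/8, not an integer.
Intervening on setpoint: with other inputs at their observed values, settling = 144*setpoint + 493. Solving for 637 gives setpoint = 1, within [0, 9].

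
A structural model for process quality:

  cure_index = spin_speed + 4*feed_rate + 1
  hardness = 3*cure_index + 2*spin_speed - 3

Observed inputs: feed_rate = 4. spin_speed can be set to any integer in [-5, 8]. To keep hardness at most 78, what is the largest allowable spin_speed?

Substituting into the cure_index equation gives cure_index = spin_speed + 17.
Substituting into the hardness equation gives hardness = 5*spin_speed + 48.
Require 5*spin_speed + 48 ≤ 78, so spin_speed ≤ 6.
The largest integer in [-5, 8] satisfying this is 6.

spin_speed = 6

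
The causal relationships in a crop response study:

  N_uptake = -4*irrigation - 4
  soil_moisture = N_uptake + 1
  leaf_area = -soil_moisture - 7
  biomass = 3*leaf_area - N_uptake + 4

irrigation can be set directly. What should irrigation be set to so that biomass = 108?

irrigation = 7

Substituting into the soil_moisture equation gives soil_moisture = -4*irrigation - 3.
Substituting into the leaf_area equation gives leaf_area = 4*irrigation - 4.
This gives biomass = 16*irrigation - 4.
Solve 16*irrigation - 4 = 108: irrigation = (108 + 4) / 16 = 7.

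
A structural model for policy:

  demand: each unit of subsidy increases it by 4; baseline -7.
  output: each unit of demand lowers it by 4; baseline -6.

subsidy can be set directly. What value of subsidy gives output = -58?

Substituting into the output equation gives output = -16*subsidy + 22.
Solve -16*subsidy + 22 = -58: subsidy = (-58 - 22) / -16 = 5.

subsidy = 5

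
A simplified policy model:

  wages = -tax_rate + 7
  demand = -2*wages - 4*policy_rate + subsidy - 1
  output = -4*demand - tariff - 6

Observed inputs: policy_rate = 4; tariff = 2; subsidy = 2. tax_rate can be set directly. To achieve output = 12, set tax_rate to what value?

tax_rate = 12

Substituting into the demand equation gives demand = 2*tax_rate - 29.
This gives output = -8*tax_rate + 108.
Solve -8*tax_rate + 108 = 12: tax_rate = (12 - 108) / -8 = 12.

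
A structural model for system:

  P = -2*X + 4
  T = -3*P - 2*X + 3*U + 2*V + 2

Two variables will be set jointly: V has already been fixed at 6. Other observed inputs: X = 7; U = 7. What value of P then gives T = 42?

With V held at 6:
Intervening on P fixes its value directly, overriding its dependence on X.
Substituting into the T equation gives T = -3*P + 21.
Solve -3*P + 21 = 42: P = (42 - 21) / -3 = -7.

P = -7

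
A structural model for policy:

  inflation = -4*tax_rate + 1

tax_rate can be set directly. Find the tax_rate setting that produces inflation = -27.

Solve -4*tax_rate + 1 = -27: tax_rate = (-27 - 1) / -4 = 7.

tax_rate = 7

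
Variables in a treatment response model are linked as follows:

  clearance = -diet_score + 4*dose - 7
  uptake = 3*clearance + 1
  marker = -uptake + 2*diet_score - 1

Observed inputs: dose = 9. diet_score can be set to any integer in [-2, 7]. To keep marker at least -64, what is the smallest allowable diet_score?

Substituting into the clearance equation gives clearance = -diet_score + 29.
uptake becomes -3*diet_score + 88.
Substituting into the marker equation gives marker = 5*diet_score - 89.
Require 5*diet_score - 89 ≥ -64, so diet_score ≥ 5.
The smallest integer in [-2, 7] satisfying this is 5.

diet_score = 5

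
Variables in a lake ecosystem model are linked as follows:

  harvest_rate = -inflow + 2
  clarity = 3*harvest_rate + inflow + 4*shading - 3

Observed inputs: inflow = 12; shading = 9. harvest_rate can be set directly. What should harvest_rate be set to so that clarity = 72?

harvest_rate = 9

Intervening on harvest_rate fixes its value directly, overriding its dependence on inflow.
Substituting into the clarity equation gives clarity = 3*harvest_rate + 45.
Solve 3*harvest_rate + 45 = 72: harvest_rate = (72 - 45) / 3 = 9.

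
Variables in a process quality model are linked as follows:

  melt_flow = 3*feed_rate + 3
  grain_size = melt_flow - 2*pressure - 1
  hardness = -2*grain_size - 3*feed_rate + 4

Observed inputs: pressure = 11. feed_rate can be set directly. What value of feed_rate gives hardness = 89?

feed_rate = -5

Substituting into the grain_size equation gives grain_size = 3*feed_rate - 20.
So hardness = -9*feed_rate + 44.
Solve -9*feed_rate + 44 = 89: feed_rate = (89 - 44) / -9 = -5.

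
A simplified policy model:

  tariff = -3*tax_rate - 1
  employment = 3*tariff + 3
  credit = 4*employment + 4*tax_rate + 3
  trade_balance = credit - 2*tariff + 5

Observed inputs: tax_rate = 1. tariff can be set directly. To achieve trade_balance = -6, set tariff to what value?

Intervening on tariff fixes its value directly, overriding its dependence on tax_rate.
Substituting into the credit equation gives credit = 12*tariff + 19.
This gives trade_balance = 10*tariff + 24.
Solve 10*tariff + 24 = -6: tariff = (-6 - 24) / 10 = -3.

tariff = -3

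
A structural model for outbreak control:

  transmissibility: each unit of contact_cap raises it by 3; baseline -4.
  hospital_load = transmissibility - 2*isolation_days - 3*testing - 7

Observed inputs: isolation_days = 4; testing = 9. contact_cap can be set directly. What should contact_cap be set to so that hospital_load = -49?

Substituting into the hospital_load equation gives hospital_load = 3*contact_cap - 46.
Solve 3*contact_cap - 46 = -49: contact_cap = (-49 + 46) / 3 = -1.

contact_cap = -1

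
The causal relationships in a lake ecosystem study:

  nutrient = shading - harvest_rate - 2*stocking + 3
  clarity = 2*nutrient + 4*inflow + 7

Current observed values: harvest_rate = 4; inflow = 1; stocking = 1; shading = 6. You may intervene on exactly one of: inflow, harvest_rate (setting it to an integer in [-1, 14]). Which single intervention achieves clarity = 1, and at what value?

Intervening on inflow: clarity = 4*inflow + 13. Reaching 1 requires inflow = -3, outside [-1, 14].
Intervening on harvest_rate: with other inputs at their observed values, clarity = -2*harvest_rate + 25. Solving for 1 gives harvest_rate = 12, within [-1, 14].

set harvest_rate = 12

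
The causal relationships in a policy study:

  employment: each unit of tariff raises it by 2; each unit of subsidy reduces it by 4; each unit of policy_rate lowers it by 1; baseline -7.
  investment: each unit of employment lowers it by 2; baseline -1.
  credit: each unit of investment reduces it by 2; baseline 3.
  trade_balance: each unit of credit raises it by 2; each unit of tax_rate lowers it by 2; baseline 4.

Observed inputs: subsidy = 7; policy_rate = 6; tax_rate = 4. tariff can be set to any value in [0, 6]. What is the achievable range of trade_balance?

Substituting into the employment equation gives employment = 2*tariff - 41.
investment becomes -4*tariff + 81.
This gives credit = 8*tariff - 159.
trade_balance becomes 16*tariff - 322.
Linear in tariff, so extremes are at the endpoints: tariff = 0 gives trade_balance = -322; tariff = 6 gives trade_balance = -226.

-322 to -226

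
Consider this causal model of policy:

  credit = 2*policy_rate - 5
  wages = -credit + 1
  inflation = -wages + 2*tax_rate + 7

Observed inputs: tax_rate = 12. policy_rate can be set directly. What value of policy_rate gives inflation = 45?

Substituting into the wages equation gives wages = -2*policy_rate + 6.
Substituting into the inflation equation gives inflation = 2*policy_rate + 25.
Solve 2*policy_rate + 25 = 45: policy_rate = (45 - 25) / 2 = 10.

policy_rate = 10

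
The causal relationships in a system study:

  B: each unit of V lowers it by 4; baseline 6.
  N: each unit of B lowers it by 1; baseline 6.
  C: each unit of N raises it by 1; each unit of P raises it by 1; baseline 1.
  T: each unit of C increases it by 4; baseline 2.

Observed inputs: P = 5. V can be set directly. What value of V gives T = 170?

V = 9

Substituting into the N equation gives N = 4*V.
Substituting into the C equation gives C = 4*V + 6.
So T = 16*V + 26.
Solve 16*V + 26 = 170: V = (170 - 26) / 16 = 9.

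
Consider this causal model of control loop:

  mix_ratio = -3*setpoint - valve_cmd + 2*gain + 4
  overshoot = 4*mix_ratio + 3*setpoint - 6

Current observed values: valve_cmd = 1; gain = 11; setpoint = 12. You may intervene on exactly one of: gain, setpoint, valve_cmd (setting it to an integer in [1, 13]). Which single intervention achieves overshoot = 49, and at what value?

Intervening on gain: overshoot = 8*gain - 102. Reaching 49 requires gain = 151/8, not an integer.
Intervening on setpoint: with other inputs at their observed values, overshoot = -9*setpoint + 94. Solving for 49 gives setpoint = 5, within [1, 13].
Intervening on valve_cmd: overshoot = -4*valve_cmd - 10. Reaching 49 requires valve_cmd = -59/4, not an integer.

set setpoint = 5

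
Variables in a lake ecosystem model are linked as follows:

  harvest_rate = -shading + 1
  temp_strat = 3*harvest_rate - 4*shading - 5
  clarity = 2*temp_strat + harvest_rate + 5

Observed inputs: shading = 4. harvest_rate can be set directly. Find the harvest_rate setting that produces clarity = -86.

Intervening on harvest_rate fixes its value directly, overriding its dependence on shading.
Substituting into the temp_strat equation gives temp_strat = 3*harvest_rate - 21.
So clarity = 7*harvest_rate - 37.
Solve 7*harvest_rate - 37 = -86: harvest_rate = (-86 + 37) / 7 = -7.

harvest_rate = -7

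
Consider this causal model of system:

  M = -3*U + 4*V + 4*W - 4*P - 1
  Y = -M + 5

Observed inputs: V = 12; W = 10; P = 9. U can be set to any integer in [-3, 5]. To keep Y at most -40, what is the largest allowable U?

Substituting into the M equation gives M = -3*U + 51.
Substituting into the Y equation gives Y = 3*U - 46.
Require 3*U - 46 ≤ -40, so U ≤ 2.
The largest integer in [-3, 5] satisfying this is 2.

U = 2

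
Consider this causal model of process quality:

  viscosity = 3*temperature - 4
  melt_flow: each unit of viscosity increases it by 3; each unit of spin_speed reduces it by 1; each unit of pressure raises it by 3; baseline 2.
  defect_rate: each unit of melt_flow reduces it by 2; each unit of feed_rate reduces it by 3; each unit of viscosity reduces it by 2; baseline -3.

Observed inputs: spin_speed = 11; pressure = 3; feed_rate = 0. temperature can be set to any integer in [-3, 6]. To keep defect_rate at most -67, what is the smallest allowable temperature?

temperature = 4

Substituting into the melt_flow equation gives melt_flow = 9*temperature - 12.
This gives defect_rate = -24*temperature + 29.
Require -24*temperature + 29 ≤ -67, so temperature ≥ 4.
The smallest integer in [-3, 6] satisfying this is 4.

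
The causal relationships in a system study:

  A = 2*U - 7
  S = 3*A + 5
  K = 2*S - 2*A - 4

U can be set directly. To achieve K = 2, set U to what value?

U = 3

Substituting into the S equation gives S = 6*U - 16.
Substituting into the K equation gives K = 8*U - 22.
Solve 8*U - 22 = 2: U = (2 + 22) / 8 = 3.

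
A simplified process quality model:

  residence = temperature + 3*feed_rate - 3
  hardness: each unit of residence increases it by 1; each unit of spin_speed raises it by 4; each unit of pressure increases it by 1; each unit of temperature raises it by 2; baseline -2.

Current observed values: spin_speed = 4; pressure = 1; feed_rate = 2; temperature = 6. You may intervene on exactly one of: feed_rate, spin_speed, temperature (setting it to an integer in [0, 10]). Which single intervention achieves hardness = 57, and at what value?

set feed_rate = 9

Intervening on feed_rate: with other inputs at their observed values, hardness = 3*feed_rate + 30. Solving for 57 gives feed_rate = 9, within [0, 10].
Intervening on spin_speed: hardness = 4*spin_speed + 20. Reaching 57 requires spin_speed = 37/4, not an integer.
Intervening on temperature: hardness = 3*temperature + 18. Reaching 57 requires temperature = 13, outside [0, 10].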